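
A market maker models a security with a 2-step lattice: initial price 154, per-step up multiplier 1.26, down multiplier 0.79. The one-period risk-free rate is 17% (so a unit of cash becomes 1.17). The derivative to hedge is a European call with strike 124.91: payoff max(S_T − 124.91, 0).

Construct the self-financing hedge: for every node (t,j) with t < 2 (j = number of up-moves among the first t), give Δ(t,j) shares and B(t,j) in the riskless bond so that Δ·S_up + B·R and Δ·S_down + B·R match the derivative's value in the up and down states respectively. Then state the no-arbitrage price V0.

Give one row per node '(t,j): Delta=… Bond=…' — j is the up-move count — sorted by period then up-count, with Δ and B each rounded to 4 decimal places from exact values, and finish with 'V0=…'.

Risk-neutral probability p* = (R−d)/(u−d) = (1.17−0.79)/(1.26−0.79) = 0.8085.
Terminal values V(2,·): V(2,0)=0.0000, V(2,1)=28.3816, V(2,2)=119.5804
  t=1,j=0: stock 121.6600 → up 153.2916 (V=28.3816), down 96.1114 (V=0.0000). Price 19.6127; hedge Δ=0.4964, bond B=-40.7737.
  t=1,j=1: stock 194.0400 → up 244.4904 (V=119.5804), down 153.2916 (V=28.3816). Price 87.2793; hedge Δ=1.0000, bond B=-106.7607.
  t=0,j=0: stock 154.0000 → up 194.0400 (V=87.2793), down 121.6600 (V=19.6127). Price 63.5230; hedge Δ=0.9349, bond B=-80.4486.
The time-0 hedge costs 63.5230, which is the no-arbitrage price.

(0,0): Delta=0.9349 Bond=-80.4486
(1,0): Delta=0.4964 Bond=-40.7737
(1,1): Delta=1.0000 Bond=-106.7607
V0=63.5230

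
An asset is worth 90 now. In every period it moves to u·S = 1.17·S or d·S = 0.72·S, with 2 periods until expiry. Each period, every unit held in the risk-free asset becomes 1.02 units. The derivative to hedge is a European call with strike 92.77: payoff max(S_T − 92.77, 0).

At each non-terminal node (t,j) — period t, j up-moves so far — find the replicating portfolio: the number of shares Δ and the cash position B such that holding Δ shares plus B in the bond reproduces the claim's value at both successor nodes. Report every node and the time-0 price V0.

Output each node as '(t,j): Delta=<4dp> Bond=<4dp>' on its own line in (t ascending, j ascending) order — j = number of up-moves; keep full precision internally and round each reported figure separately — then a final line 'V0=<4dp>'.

(0,0): Delta=0.4911 Bond=-31.1993
(1,0): Delta=0.0000 Bond=0.0000
(1,1): Delta=0.6422 Bond=-47.7349
V0=12.9997

No-arbitrage ⇒ martingale measure with p* = (R−d)/(u−d) = 0.6667.
Payoff layer (t=2): V(2,0)=0.0000, V(2,1)=0.0000, V(2,2)=30.4310
(1,0): S=64.8000. Δ = (V_up−V_dn)/(S_up−S_dn) = (0.0000−0.0000)/(75.8160−46.6560) = 0.0000. V = [p*·0.0000 + (1−p*)·0.0000]/1.02 = 0.0000. B = V − Δ·S = 0.0000.
(1,1): S=105.3000. Δ = (V_up−V_dn)/(S_up−S_dn) = (30.4310−0.0000)/(123.2010−75.8160) = 0.6422. V = [p*·30.4310 + (1−p*)·0.0000]/1.02 = 19.8895. B = V − Δ·S = -47.7349.
(0,0): S=90.0000. Δ = (V_up−V_dn)/(S_up−S_dn) = (19.8895−0.0000)/(105.3000−64.8000) = 0.4911. V = [p*·19.8895 + (1−p*)·0.0000]/1.02 = 12.9997. B = V − Δ·S = -31.1993.
Each (Δ,B) replicates both successor values, so the strategy is self-financing and V0 is arbitrage-free.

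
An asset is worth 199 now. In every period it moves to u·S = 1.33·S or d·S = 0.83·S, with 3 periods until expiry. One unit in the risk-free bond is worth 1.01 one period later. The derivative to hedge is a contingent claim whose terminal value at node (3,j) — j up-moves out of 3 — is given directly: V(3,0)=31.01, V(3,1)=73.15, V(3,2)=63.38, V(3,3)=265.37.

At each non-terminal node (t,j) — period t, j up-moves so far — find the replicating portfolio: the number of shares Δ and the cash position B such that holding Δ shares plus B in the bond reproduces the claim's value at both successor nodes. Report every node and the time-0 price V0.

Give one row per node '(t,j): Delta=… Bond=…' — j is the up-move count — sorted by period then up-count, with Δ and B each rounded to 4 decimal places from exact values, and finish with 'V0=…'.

Under the risk-neutral measure, an up-move has probability p* = (R−d)/(u−d) = 0.3600 and values discount at R = 1.01.
Terminal values V(3,·): V(3,0)=31.0100, V(3,1)=73.1500, V(3,2)=63.3800, V(3,3)=265.3700
(2,0): S=137.0911. Δ = (V_up−V_dn)/(S_up−S_dn) = (73.1500−31.0100)/(182.3312−113.7856) = 0.6148. V = [p*·73.1500 + (1−p*)·31.0100]/1.01 = 45.7232. B = V − Δ·S = -38.5568.
(2,1): S=219.6761. Δ = (V_up−V_dn)/(S_up−S_dn) = (63.3800−73.1500)/(292.1692−182.3312) = -0.0889. V = [p*·63.3800 + (1−p*)·73.1500]/1.01 = 68.9434. B = V − Δ·S = 88.4834.
(2,2): S=352.0111. Δ = (V_up−V_dn)/(S_up−S_dn) = (265.3700−63.3800)/(468.1748−292.1692) = 1.1476. V = [p*·265.3700 + (1−p*)·63.3800]/1.01 = 134.7489. B = V − Δ·S = -269.2311.
(1,0): S=165.1700. Δ = (V_up−V_dn)/(S_up−S_dn) = (68.9434−45.7232)/(219.6761−137.0911) = 0.2812. V = [p*·68.9434 + (1−p*)·45.7232]/1.01 = 53.5470. B = V − Δ·S = 7.1066.
(1,1): S=264.6700. Δ = (V_up−V_dn)/(S_up−S_dn) = (134.7489−68.9434)/(352.0111−219.6761) = 0.4973. V = [p*·134.7489 + (1−p*)·68.9434]/1.01 = 91.7162. B = V − Δ·S = -39.8949.
(0,0): S=199.0000. Δ = (V_up−V_dn)/(S_up−S_dn) = (91.7162−53.5470)/(264.6700−165.1700) = 0.3836. V = [p*·91.7162 + (1−p*)·53.5470]/1.01 = 66.6217. B = V − Δ·S = -9.7168.
Each (Δ,B) replicates both successor values, so the strategy is self-financing and V0 is arbitrage-free.

(0,0): Delta=0.3836 Bond=-9.7168
(1,0): Delta=0.2812 Bond=7.1066
(1,1): Delta=0.4973 Bond=-39.8949
(2,0): Delta=0.6148 Bond=-38.5568
(2,1): Delta=-0.0889 Bond=88.4834
(2,2): Delta=1.1476 Bond=-269.2311
V0=66.6217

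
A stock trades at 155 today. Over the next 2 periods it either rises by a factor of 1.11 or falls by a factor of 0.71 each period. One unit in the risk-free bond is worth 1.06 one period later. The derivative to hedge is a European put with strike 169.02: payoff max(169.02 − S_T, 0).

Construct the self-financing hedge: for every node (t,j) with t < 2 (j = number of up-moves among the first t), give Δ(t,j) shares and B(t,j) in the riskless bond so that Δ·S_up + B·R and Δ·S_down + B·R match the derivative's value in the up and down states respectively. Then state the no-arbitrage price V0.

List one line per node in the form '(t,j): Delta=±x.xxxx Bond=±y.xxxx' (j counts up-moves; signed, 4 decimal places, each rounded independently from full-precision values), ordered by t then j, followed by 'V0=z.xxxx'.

(0,0): Delta=-0.7077 Bond=120.0786
(1,0): Delta=-1.0000 Bond=159.4528
(1,1): Delta=-0.6810 Bond=122.6877
V0=10.3878

No-arbitrage ⇒ martingale measure with p* = (R−d)/(u−d) = 0.8750.
Terminal payoffs: V(2,0)=90.8845, V(2,1)=46.8645, V(2,2)=0.0000
Node (1,0) S=110.0500: V=(p*·46.8645+(1−p*)·90.8845)/1.06=49.4028; Δ=(46.8645−90.8845)/(122.1555−78.1355)=-1.0000; B=V−Δ·S=159.4528
Node (1,1) S=172.0500: V=(p*·0.0000+(1−p*)·46.8645)/1.06=5.5265; Δ=(0.0000−46.8645)/(190.9755−122.1555)=-0.6810; B=V−Δ·S=122.6877
Node (0,0) S=155.0000: V=(p*·5.5265+(1−p*)·49.4028)/1.06=10.3878; Δ=(5.5265−49.4028)/(172.0500−110.0500)=-0.7077; B=V−Δ·S=120.0786
Each (Δ,B) replicates both successor values, so the strategy is self-financing and V0 is arbitrage-free.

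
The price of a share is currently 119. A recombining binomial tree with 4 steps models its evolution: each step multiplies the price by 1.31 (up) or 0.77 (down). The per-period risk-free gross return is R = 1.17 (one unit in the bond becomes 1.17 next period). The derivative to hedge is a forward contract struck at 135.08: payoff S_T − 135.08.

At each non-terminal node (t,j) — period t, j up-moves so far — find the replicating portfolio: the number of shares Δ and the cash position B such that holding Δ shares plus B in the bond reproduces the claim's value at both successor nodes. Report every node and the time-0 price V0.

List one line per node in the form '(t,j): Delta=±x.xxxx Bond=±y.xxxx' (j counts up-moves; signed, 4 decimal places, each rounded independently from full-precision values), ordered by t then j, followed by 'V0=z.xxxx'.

No-arbitrage ⇒ martingale measure with p* = (R−d)/(u−d) = 0.7407.
At expiry t=4: V(4,0)=-93.2479, V(4,1)=-63.9111, V(4,2)=-14.0004, V(4,3)=70.9126, V(4,4)=215.3749
(3,0): S=54.3274. Δ = (V_up−V_dn)/(S_up−S_dn) = (-63.9111−-93.2479)/(71.1689−41.8321) = 1.0000. V = [p*·-63.9111 + (1−p*)·-93.2479]/1.17 = -61.1256. B = V − Δ·S = -115.4530.
(3,1): S=92.4272. Δ = (V_up−V_dn)/(S_up−S_dn) = (-14.0004−-63.9111)/(121.0796−71.1689) = 1.0000. V = [p*·-14.0004 + (1−p*)·-63.9111]/1.17 = -23.0258. B = V − Δ·S = -115.4530.
(3,2): S=157.2462. Δ = (V_up−V_dn)/(S_up−S_dn) = (70.9126−-14.0004)/(205.9926−121.0796) = 1.0000. V = [p*·70.9126 + (1−p*)·-14.0004]/1.17 = 41.7933. B = V − Δ·S = -115.4530.
(3,3): S=267.5228. Δ = (V_up−V_dn)/(S_up−S_dn) = (215.3749−70.9126)/(350.4549−205.9926) = 1.0000. V = [p*·215.3749 + (1−p*)·70.9126]/1.17 = 152.0698. B = V − Δ·S = -115.4530.
(2,0): S=70.5551. Δ = (V_up−V_dn)/(S_up−S_dn) = (-23.0258−-61.1256)/(92.4272−54.3274) = 1.0000. V = [p*·-23.0258 + (1−p*)·-61.1256]/1.17 = -28.1227. B = V − Δ·S = -98.6778.
(2,1): S=120.0353. Δ = (V_up−V_dn)/(S_up−S_dn) = (41.7933−-23.0258)/(157.2462−92.4272) = 1.0000. V = [p*·41.7933 + (1−p*)·-23.0258]/1.17 = 21.3575. B = V − Δ·S = -98.6778.
(2,2): S=204.2159. Δ = (V_up−V_dn)/(S_up−S_dn) = (152.0698−41.7933)/(267.5228−157.2462) = 1.0000. V = [p*·152.0698 + (1−p*)·41.7933]/1.17 = 105.5381. B = V − Δ·S = -98.6778.
(1,0): S=91.6300. Δ = (V_up−V_dn)/(S_up−S_dn) = (21.3575−-28.1227)/(120.0353−70.5551) = 1.0000. V = [p*·21.3575 + (1−p*)·-28.1227]/1.17 = 7.2900. B = V − Δ·S = -84.3400.
(1,1): S=155.8900. Δ = (V_up−V_dn)/(S_up−S_dn) = (105.5381−21.3575)/(204.2159−120.0353) = 1.0000. V = [p*·105.5381 + (1−p*)·21.3575]/1.17 = 71.5500. B = V − Δ·S = -84.3400.
(0,0): S=119.0000. Δ = (V_up−V_dn)/(S_up−S_dn) = (71.5500−7.2900)/(155.8900−91.6300) = 1.0000. V = [p*·71.5500 + (1−p*)·7.2900]/1.17 = 46.9146. B = V − Δ·S = -72.0854.
Root portfolio cost Δ·119+B reproduces V0=46.9146.

(0,0): Delta=1.0000 Bond=-72.0854
(1,0): Delta=1.0000 Bond=-84.3400
(1,1): Delta=1.0000 Bond=-84.3400
(2,0): Delta=1.0000 Bond=-98.6778
(2,1): Delta=1.0000 Bond=-98.6778
(2,2): Delta=1.0000 Bond=-98.6778
(3,0): Delta=1.0000 Bond=-115.4530
(3,1): Delta=1.0000 Bond=-115.4530
(3,2): Delta=1.0000 Bond=-115.4530
(3,3): Delta=1.0000 Bond=-115.4530
V0=46.9146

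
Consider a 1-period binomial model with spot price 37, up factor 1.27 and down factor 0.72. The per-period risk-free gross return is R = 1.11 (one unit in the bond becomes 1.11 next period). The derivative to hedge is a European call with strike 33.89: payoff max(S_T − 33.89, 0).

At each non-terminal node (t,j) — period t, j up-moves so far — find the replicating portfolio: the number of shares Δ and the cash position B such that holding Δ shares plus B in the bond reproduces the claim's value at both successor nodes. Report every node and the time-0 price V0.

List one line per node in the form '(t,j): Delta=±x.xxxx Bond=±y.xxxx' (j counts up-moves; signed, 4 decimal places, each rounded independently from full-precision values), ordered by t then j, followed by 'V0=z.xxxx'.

Since d<R<u, set p* = (R−d)/(u−d) = 0.7091; price each node as the discounted p*-expectation of its children.
Payoff layer (t=1): V(1,0)=0.0000, V(1,1)=13.1000
(0,0): S=37.0000. Δ = (V_up−V_dn)/(S_up−S_dn) = (13.1000−0.0000)/(46.9900−26.6400) = 0.6437. V = [p*·13.1000 + (1−p*)·0.0000]/1.11 = 8.3686. B = V − Δ·S = -15.4496.
Self-financing check: at every node Δ·S+B equals the discounted successor values.

(0,0): Delta=0.6437 Bond=-15.4496
V0=8.3686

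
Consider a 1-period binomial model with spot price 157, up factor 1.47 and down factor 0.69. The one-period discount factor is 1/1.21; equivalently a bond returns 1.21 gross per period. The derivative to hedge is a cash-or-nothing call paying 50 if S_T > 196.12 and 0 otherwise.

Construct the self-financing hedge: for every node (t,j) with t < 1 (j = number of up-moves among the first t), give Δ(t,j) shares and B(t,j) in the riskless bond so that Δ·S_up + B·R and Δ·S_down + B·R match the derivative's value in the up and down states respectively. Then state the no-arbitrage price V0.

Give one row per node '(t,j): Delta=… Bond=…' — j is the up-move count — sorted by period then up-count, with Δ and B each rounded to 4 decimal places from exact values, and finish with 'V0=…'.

(0,0): Delta=0.4083 Bond=-36.5544
V0=27.5482

No-arbitrage ⇒ martingale measure with p* = (R−d)/(u−d) = 0.6667.
Terminal values V(1,·): V(1,0)=0.0000, V(1,1)=50.0000
(0,0): S=157.0000. Δ = (V_up−V_dn)/(S_up−S_dn) = (50.0000−0.0000)/(230.7900−108.3300) = 0.4083. V = [p*·50.0000 + (1−p*)·0.0000]/1.21 = 27.5482. B = V − Δ·S = -36.5544.
The time-0 hedge costs 27.5482, which is the no-arbitrage price.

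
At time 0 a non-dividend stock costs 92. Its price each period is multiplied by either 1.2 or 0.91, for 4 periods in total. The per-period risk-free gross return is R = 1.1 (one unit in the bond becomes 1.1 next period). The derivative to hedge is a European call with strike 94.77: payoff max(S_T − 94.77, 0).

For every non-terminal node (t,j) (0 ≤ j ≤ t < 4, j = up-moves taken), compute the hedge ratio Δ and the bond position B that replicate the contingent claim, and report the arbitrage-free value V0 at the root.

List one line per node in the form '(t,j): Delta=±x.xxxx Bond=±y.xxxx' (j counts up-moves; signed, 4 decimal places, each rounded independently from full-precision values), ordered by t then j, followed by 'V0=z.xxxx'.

(0,0): Delta=0.9006 Bond=-54.4290
(1,0): Delta=0.7406 Bond=-46.4749
(1,1): Delta=0.9645 Bond=-66.9229
(2,0): Delta=0.4027 Bond=-25.3786
(2,1): Delta=0.8754 Bond=-64.6718
(2,2): Delta=1.0000 Bond=-78.3223
(3,0): Delta=0.0000 Bond=0.0000
(3,1): Delta=0.5634 Bond=-42.6094
(3,2): Delta=1.0000 Bond=-86.1545
(3,3): Delta=1.0000 Bond=-86.1545
V0=28.4263

No-arbitrage ⇒ martingale measure with p* = (R−d)/(u−d) = 0.6552.
Terminal payoffs: V(4,0)=0.0000, V(4,1)=0.0000, V(4,2)=14.9367, V(4,3)=49.8982, V(4,4)=96.0012
Node (3,0) S=69.3285: V=(p*·0.0000+(1−p*)·0.0000)/1.1=0.0000; Δ=(0.0000−0.0000)/(83.1942−63.0890)=0.0000; B=V−Δ·S=0.0000
Node (3,1) S=91.4222: V=(p*·14.9367+(1−p*)·0.0000)/1.1=8.8965; Δ=(14.9367−0.0000)/(109.7067−83.1942)=0.5634; B=V−Δ·S=-42.6094
Node (3,2) S=120.5568: V=(p*·49.8982+(1−p*)·14.9367)/1.1=34.4023; Δ=(49.8982−14.9367)/(144.6682−109.7067)=1.0000; B=V−Δ·S=-86.1545
Node (3,3) S=158.9760: V=(p*·96.0012+(1−p*)·49.8982)/1.1=72.8215; Δ=(96.0012−49.8982)/(190.7712−144.6682)=1.0000; B=V−Δ·S=-86.1545
Node (2,0) S=76.1852: V=(p*·8.8965+(1−p*)·0.0000)/1.1=5.2988; Δ=(8.8965−0.0000)/(91.4222−69.3285)=0.4027; B=V−Δ·S=-25.3786
Node (2,1) S=100.4640: V=(p*·34.4023+(1−p*)·8.8965)/1.1=23.2792; Δ=(34.4023−8.8965)/(120.5568−91.4222)=0.8754; B=V−Δ·S=-64.6718
Node (2,2) S=132.4800: V=(p*·72.8215+(1−p*)·34.4023)/1.1=54.1577; Δ=(72.8215−34.4023)/(158.9760−120.5568)=1.0000; B=V−Δ·S=-78.3223
Node (1,0) S=83.7200: V=(p*·23.2792+(1−p*)·5.2988)/1.1=15.5264; Δ=(23.2792−5.2988)/(100.4640−76.1852)=0.7406; B=V−Δ·S=-46.4749
Node (1,1) S=110.4000: V=(p*·54.1577+(1−p*)·23.2792)/1.1=39.5545; Δ=(54.1577−23.2792)/(132.4800−100.4640)=0.9645; B=V−Δ·S=-66.9229
Node (0,0) S=92.0000: V=(p*·39.5545+(1−p*)·15.5264)/1.1=28.4263; Δ=(39.5545−15.5264)/(110.4000−83.7200)=0.9006; B=V−Δ·S=-54.4290
Check: Δ(0,0)·S0 + B(0,0) = 28.4263 = V0.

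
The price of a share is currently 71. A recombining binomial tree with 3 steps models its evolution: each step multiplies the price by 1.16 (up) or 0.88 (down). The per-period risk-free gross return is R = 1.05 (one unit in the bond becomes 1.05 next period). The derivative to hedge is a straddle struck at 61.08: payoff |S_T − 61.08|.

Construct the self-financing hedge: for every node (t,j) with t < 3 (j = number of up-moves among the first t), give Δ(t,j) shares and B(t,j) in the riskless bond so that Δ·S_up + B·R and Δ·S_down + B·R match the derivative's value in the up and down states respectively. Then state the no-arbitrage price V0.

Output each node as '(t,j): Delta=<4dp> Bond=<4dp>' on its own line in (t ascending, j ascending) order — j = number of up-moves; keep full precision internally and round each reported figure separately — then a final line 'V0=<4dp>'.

(0,0): Delta=0.8212 Bond=-38.7389
(1,0): Delta=0.4570 Bond=-17.9183
(1,1): Delta=1.0000 Bond=-55.4014
(2,0): Delta=-0.6493 Bond=42.0107
(2,1): Delta=1.0000 Bond=-58.1714
(2,2): Delta=1.0000 Bond=-58.1714
V0=19.5667

The replicating-portfolio and risk-neutral prices coincide; use p* = (1.05−0.88)/(1.16−0.88) = 0.6071 for the latter.
At expiry t=3: V(3,0)=12.6955, V(3,1)=2.6996, V(3,2)=22.9931, V(3,3)=49.7436
  t=2,j=0: stock 54.9824 → up 63.7796 (V=2.6996), down 48.3845 (V=12.6955). Price 6.3110; hedge Δ=-0.6493, bond B=42.0107.
  t=2,j=1: stock 72.4768 → up 84.0731 (V=22.9931), down 63.7796 (V=2.6996). Price 14.3054; hedge Δ=1.0000, bond B=-58.1714.
  t=2,j=2: stock 95.5376 → up 110.8236 (V=49.7436), down 84.0731 (V=22.9931). Price 37.3662; hedge Δ=1.0000, bond B=-58.1714.
  t=1,j=0: stock 62.4800 → up 72.4768 (V=14.3054), down 54.9824 (V=6.3110). Price 10.6331; hedge Δ=0.4570, bond B=-17.9183.
  t=1,j=1: stock 82.3600 → up 95.5376 (V=37.3662), down 72.4768 (V=14.3054). Price 26.9586; hedge Δ=1.0000, bond B=-55.4014.
  t=0,j=0: stock 71.0000 → up 82.3600 (V=26.9586), down 62.4800 (V=10.6331). Price 19.5667; hedge Δ=0.8212, bond B=-38.7389.
Self-financing check: at every node Δ·S+B equals the discounted successor values.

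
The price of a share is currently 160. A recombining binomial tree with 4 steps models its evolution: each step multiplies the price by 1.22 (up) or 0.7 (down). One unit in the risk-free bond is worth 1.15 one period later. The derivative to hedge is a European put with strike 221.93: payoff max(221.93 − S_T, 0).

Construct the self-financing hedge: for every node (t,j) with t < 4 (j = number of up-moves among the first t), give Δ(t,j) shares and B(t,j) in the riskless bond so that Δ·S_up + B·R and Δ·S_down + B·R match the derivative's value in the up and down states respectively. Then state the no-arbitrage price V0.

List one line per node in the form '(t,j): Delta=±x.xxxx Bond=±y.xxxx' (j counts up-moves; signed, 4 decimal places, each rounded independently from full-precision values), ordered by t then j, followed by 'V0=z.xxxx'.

No-arbitrage ⇒ martingale measure with p* = (R−d)/(u−d) = 0.8654.
Terminal payoffs: V(4,0)=183.5140, V(4,1)=154.9764, V(4,2)=105.2394, V(4,3)=18.5550, V(4,4)=0.0000
(3,0): S=54.8800. Δ = (V_up−V_dn)/(S_up−S_dn) = (154.9764−183.5140)/(66.9536−38.4160) = -1.0000. V = [p*·154.9764 + (1−p*)·183.5140]/1.15 = 138.1026. B = V − Δ·S = 192.9826.
(3,1): S=95.6480. Δ = (V_up−V_dn)/(S_up−S_dn) = (105.2394−154.9764)/(116.6906−66.9536) = -1.0000. V = [p*·105.2394 + (1−p*)·154.9764]/1.15 = 97.3346. B = V − Δ·S = 192.9826.
(3,2): S=166.7008. Δ = (V_up−V_dn)/(S_up−S_dn) = (18.5550−105.2394)/(203.3750−116.6906) = -1.0000. V = [p*·18.5550 + (1−p*)·105.2394]/1.15 = 26.2818. B = V − Δ·S = 192.9826.
(3,3): S=290.5357. Δ = (V_up−V_dn)/(S_up−S_dn) = (0.0000−18.5550)/(354.4535−203.3750) = -0.1228. V = [p*·0.0000 + (1−p*)·18.5550]/1.15 = 2.1720. B = V − Δ·S = 37.8547.
(2,0): S=78.4000. Δ = (V_up−V_dn)/(S_up−S_dn) = (97.3346−138.1026)/(95.6480−54.8800) = -1.0000. V = [p*·97.3346 + (1−p*)·138.1026]/1.15 = 89.4110. B = V − Δ·S = 167.8110.
(2,1): S=136.6400. Δ = (V_up−V_dn)/(S_up−S_dn) = (26.2818−97.3346)/(166.7008−95.6480) = -1.0000. V = [p*·26.2818 + (1−p*)·97.3346]/1.15 = 31.1710. B = V − Δ·S = 167.8110.
(2,2): S=238.1440. Δ = (V_up−V_dn)/(S_up−S_dn) = (2.1720−26.2818)/(290.5357−166.7008) = -0.1947. V = [p*·2.1720 + (1−p*)·26.2818]/1.15 = 4.7109. B = V − Δ·S = 51.0759.
(1,0): S=112.0000. Δ = (V_up−V_dn)/(S_up−S_dn) = (31.1710−89.4110)/(136.6400−78.4000) = -1.0000. V = [p*·31.1710 + (1−p*)·89.4110]/1.15 = 33.9226. B = V − Δ·S = 145.9226.
(1,1): S=195.2000. Δ = (V_up−V_dn)/(S_up−S_dn) = (4.7109−31.1710)/(238.1440−136.6400) = -0.2607. V = [p*·4.7109 + (1−p*)·31.1710]/1.15 = 7.1938. B = V − Δ·S = 58.0785.
(0,0): S=160.0000. Δ = (V_up−V_dn)/(S_up−S_dn) = (7.1938−33.9226)/(195.2000−112.0000) = -0.3213. V = [p*·7.1938 + (1−p*)·33.9226]/1.15 = 9.3842. B = V − Δ·S = 60.7858.
Each (Δ,B) replicates both successor values, so the strategy is self-financing and V0 is arbitrage-free.

(0,0): Delta=-0.3213 Bond=60.7858
(1,0): Delta=-1.0000 Bond=145.9226
(1,1): Delta=-0.2607 Bond=58.0785
(2,0): Delta=-1.0000 Bond=167.8110
(2,1): Delta=-1.0000 Bond=167.8110
(2,2): Delta=-0.1947 Bond=51.0759
(3,0): Delta=-1.0000 Bond=192.9826
(3,1): Delta=-1.0000 Bond=192.9826
(3,2): Delta=-1.0000 Bond=192.9826
(3,3): Delta=-0.1228 Bond=37.8547
V0=9.3842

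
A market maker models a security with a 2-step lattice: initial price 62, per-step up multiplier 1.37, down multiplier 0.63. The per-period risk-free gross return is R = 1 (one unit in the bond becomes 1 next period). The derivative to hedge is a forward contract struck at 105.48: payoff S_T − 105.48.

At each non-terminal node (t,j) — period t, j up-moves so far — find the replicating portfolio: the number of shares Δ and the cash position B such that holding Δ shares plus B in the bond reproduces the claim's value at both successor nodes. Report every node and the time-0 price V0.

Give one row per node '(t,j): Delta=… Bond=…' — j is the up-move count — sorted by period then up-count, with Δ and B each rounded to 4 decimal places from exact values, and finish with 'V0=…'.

The replicating-portfolio and risk-neutral prices coincide; use p* = (1−0.63)/(1.37−0.63) = 0.5000 for the latter.
Payoff layer (t=2): V(2,0)=-80.8722, V(2,1)=-51.9678, V(2,2)=10.8878
(1,0): S=39.0600. Δ = (V_up−V_dn)/(S_up−S_dn) = (-51.9678−-80.8722)/(53.5122−24.6078) = 1.0000. V = [p*·-51.9678 + (1−p*)·-80.8722]/1 = -66.4200. B = V − Δ·S = -105.4800.
(1,1): S=84.9400. Δ = (V_up−V_dn)/(S_up−S_dn) = (10.8878−-51.9678)/(116.3678−53.5122) = 1.0000. V = [p*·10.8878 + (1−p*)·-51.9678]/1 = -20.5400. B = V − Δ·S = -105.4800.
(0,0): S=62.0000. Δ = (V_up−V_dn)/(S_up−S_dn) = (-20.5400−-66.4200)/(84.9400−39.0600) = 1.0000. V = [p*·-20.5400 + (1−p*)·-66.4200]/1 = -43.4800. B = V − Δ·S = -105.4800.
The time-0 hedge costs -43.4800, which is the no-arbitrage price.

(0,0): Delta=1.0000 Bond=-105.4800
(1,0): Delta=1.0000 Bond=-105.4800
(1,1): Delta=1.0000 Bond=-105.4800
V0=-43.4800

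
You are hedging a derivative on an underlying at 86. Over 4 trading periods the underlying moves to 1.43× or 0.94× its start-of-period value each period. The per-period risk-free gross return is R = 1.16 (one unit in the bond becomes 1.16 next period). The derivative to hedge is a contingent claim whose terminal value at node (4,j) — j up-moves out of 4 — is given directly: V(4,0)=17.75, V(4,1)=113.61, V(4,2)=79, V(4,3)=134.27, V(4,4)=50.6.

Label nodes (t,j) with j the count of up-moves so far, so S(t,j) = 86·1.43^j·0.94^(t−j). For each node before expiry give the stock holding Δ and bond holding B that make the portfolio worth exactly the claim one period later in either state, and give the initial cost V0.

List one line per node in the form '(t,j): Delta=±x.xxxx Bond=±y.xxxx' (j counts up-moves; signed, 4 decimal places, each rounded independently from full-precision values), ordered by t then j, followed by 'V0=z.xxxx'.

(0,0): Delta=0.1935 Bond=35.0658
(1,0): Delta=0.4338 Bond=21.2515
(1,1): Delta=-0.0003 Bond=64.5160
(2,0): Delta=0.8632 Bond=-7.9746
(2,1): Delta=0.0874 Bond=64.6932
(2,2): Delta=-0.0711 Bond=87.2897
(3,0): Delta=2.7388 Bond=-143.2282
(3,1): Delta=-0.6500 Bond=155.1765
(3,2): Delta=0.6823 Bond=-23.3001
(3,3): Delta=-0.6790 Bond=254.1205
V0=51.7077

No-arbitrage ⇒ martingale measure with p* = (R−d)/(u−d) = 0.4490.
Terminal payoffs: V(4,0)=17.7500, V(4,1)=113.6100, V(4,2)=79.0000, V(4,3)=134.2700, V(4,4)=50.6000
Node (3,0) S=71.4302: V=(p*·113.6100+(1−p*)·17.7500)/1.16=52.4045; Δ=(113.6100−17.7500)/(102.1452−67.1444)=2.7388; B=V−Δ·S=-143.2282
Node (3,1) S=108.6651: V=(p*·79.0000+(1−p*)·113.6100)/1.16=84.5438; Δ=(79.0000−113.6100)/(155.3911−102.1452)=-0.6500; B=V−Δ·S=155.1765
Node (3,2) S=165.3097: V=(p*·134.2700+(1−p*)·79.0000)/1.16=89.4958; Δ=(134.2700−79.0000)/(236.3929−155.3911)=0.6823; B=V−Δ·S=-23.3001
Node (3,3) S=251.4818: V=(p*·50.6000+(1−p*)·134.2700)/1.16=83.3654; Δ=(50.6000−134.2700)/(359.6190−236.3929)=-0.6790; B=V−Δ·S=254.1205
Node (2,0) S=75.9896: V=(p*·84.5438+(1−p*)·52.4045)/1.16=57.6158; Δ=(84.5438−52.4045)/(108.6651−71.4302)=0.8632; B=V−Δ·S=-7.9746
Node (2,1) S=115.6012: V=(p*·89.4958+(1−p*)·84.5438)/1.16=74.7993; Δ=(89.4958−84.5438)/(165.3097−108.6651)=0.0874; B=V−Δ·S=64.6932
Node (2,2) S=175.8614: V=(p*·83.3654+(1−p*)·89.4958)/1.16=74.7788; Δ=(83.3654−89.4958)/(251.4818−165.3097)=-0.0711; B=V−Δ·S=87.2897
Node (1,0) S=80.8400: V=(p*·74.7993+(1−p*)·57.6158)/1.16=56.3197; Δ=(74.7993−57.6158)/(115.6012−75.9896)=0.4338; B=V−Δ·S=21.2515
Node (1,1) S=122.9800: V=(p*·74.7788+(1−p*)·74.7993)/1.16=64.4742; Δ=(74.7788−74.7993)/(175.8614−115.6012)=-0.0003; B=V−Δ·S=64.5160
Node (0,0) S=86.0000: V=(p*·64.4742+(1−p*)·56.3197)/1.16=51.7077; Δ=(64.4742−56.3197)/(122.9800−80.8400)=0.1935; B=V−Δ·S=35.0658
Check: Δ(0,0)·S0 + B(0,0) = 51.7077 = V0.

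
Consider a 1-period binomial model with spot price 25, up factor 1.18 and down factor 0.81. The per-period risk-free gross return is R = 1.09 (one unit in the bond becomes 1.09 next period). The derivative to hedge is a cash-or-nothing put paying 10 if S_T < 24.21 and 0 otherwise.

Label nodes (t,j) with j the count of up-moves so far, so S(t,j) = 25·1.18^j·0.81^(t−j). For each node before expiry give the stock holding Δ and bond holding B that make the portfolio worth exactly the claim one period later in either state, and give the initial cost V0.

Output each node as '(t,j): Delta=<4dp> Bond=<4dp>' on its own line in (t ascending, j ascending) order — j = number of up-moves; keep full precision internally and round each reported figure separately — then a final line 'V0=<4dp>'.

Since d<R<u, set p* = (R−d)/(u−d) = 0.7568; price each node as the discounted p*-expectation of its children.
At expiry t=1: V(1,0)=10.0000, V(1,1)=0.0000
(0,0): S=25.0000. Δ = (V_up−V_dn)/(S_up−S_dn) = (0.0000−10.0000)/(29.5000−20.2500) = -1.0811. V = [p*·0.0000 + (1−p*)·10.0000]/1.09 = 2.2316. B = V − Δ·S = 29.2586.
Check: Δ(0,0)·S0 + B(0,0) = 2.2316 = V0.

(0,0): Delta=-1.0811 Bond=29.2586
V0=2.2316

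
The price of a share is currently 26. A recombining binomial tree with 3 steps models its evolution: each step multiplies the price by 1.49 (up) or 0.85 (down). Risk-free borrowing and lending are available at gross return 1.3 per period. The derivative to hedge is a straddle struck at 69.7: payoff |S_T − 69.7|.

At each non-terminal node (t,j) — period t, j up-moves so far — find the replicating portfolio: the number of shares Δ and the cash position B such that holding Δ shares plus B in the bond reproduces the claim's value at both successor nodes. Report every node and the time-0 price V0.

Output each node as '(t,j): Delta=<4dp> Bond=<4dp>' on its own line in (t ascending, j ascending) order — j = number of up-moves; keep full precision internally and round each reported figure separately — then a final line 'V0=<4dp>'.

Risk-neutral probability p* = (R−d)/(u−d) = (1.3−0.85)/(1.49−0.85) = 0.7031.
At expiry t=3: V(3,0)=53.7328, V(3,1)=41.7104, V(3,2)=20.6358, V(3,3)=16.3067
(2,0): S=18.7850. Δ = (V_up−V_dn)/(S_up−S_dn) = (41.7104−53.7328)/(27.9896−15.9672) = -1.0000. V = [p*·41.7104 + (1−p*)·53.7328]/1.3 = 34.8304. B = V − Δ·S = 53.6154.
(2,1): S=32.9290. Δ = (V_up−V_dn)/(S_up−S_dn) = (20.6358−41.7104)/(49.0642−27.9897) = -1.0000. V = [p*·20.6358 + (1−p*)·41.7104]/1.3 = 20.6864. B = V − Δ·S = 53.6154.
(2,2): S=57.7226. Δ = (V_up−V_dn)/(S_up−S_dn) = (16.3067−20.6358)/(86.0067−49.0642) = -0.1172. V = [p*·16.3067 + (1−p*)·20.6358]/1.3 = 13.5322. B = V − Δ·S = 20.2965.
(1,0): S=22.1000. Δ = (V_up−V_dn)/(S_up−S_dn) = (20.6864−34.8304)/(32.9290−18.7850) = -1.0000. V = [p*·20.6864 + (1−p*)·34.8304]/1.3 = 19.1426. B = V − Δ·S = 41.2426.
(1,1): S=38.7400. Δ = (V_up−V_dn)/(S_up−S_dn) = (13.5322−20.6864)/(57.7226−32.9290) = -0.2885. V = [p*·13.5322 + (1−p*)·20.6864]/1.3 = 12.0432. B = V − Δ·S = 23.2216.
(0,0): S=26.0000. Δ = (V_up−V_dn)/(S_up−S_dn) = (12.0432−19.1426)/(38.7400−22.1000) = -0.4266. V = [p*·12.0432 + (1−p*)·19.1426]/1.3 = 10.8852. B = V − Δ·S = 21.9781.
Check: Δ(0,0)·S0 + B(0,0) = 10.8852 = V0.

(0,0): Delta=-0.4266 Bond=21.9781
(1,0): Delta=-1.0000 Bond=41.2426
(1,1): Delta=-0.2885 Bond=23.2216
(2,0): Delta=-1.0000 Bond=53.6154
(2,1): Delta=-1.0000 Bond=53.6154
(2,2): Delta=-0.1172 Bond=20.2965
V0=10.8852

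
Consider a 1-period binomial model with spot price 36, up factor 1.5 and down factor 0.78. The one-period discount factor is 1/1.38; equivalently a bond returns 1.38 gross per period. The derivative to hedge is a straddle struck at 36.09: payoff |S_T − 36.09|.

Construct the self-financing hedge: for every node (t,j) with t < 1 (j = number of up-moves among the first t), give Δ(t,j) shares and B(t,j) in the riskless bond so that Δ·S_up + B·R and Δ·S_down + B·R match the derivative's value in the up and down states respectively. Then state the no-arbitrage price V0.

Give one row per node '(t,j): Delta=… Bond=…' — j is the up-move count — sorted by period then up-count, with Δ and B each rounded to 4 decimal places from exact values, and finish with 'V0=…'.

Since d<R<u, set p* = (R−d)/(u−d) = 0.8333; price each node as the discounted p*-expectation of its children.
Terminal values V(1,·): V(1,0)=8.0100, V(1,1)=17.9100
(0,0): S=36.0000. Δ = (V_up−V_dn)/(S_up−S_dn) = (17.9100−8.0100)/(54.0000−28.0800) = 0.3819. V = [p*·17.9100 + (1−p*)·8.0100]/1.38 = 11.7826. B = V − Δ·S = -1.9674.
Root portfolio cost Δ·36+B reproduces V0=11.7826.

(0,0): Delta=0.3819 Bond=-1.9674
V0=11.7826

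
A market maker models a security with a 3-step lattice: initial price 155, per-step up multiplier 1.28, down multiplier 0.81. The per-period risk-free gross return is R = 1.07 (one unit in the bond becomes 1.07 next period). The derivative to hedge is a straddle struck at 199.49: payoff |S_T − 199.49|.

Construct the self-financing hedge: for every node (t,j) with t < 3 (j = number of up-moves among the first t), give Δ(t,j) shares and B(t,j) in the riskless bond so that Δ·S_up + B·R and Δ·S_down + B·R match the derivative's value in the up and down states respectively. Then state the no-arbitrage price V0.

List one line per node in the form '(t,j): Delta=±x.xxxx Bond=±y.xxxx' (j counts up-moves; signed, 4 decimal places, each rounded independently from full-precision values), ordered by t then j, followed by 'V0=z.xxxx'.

The replicating-portfolio and risk-neutral prices coincide; use p* = (1.07−0.81)/(1.28−0.81) = 0.5532 for the latter.
At expiry t=3: V(3,0)=117.1166, V(3,1)=69.3198, V(3,2)=6.2111, V(3,3)=125.5686
  t=2,j=0: stock 101.6955 → up 130.1702 (V=69.3198), down 82.3734 (V=117.1166). Price 84.7438; hedge Δ=-1.0000, bond B=186.4393.
  t=2,j=1: stock 160.7040 → up 205.7011 (V=6.2111), down 130.1702 (V=69.3198). Price 32.1576; hedge Δ=-0.8355, bond B=166.4313.
  t=2,j=2: stock 253.9520 → up 325.0586 (V=125.5686), down 205.7011 (V=6.2111). Price 67.5127; hedge Δ=1.0000, bond B=-186.4393.
  t=1,j=0: stock 125.5500 → up 160.7040 (V=32.1576), down 101.6955 (V=84.7438). Price 52.0126; hedge Δ=-0.8912, bond B=163.8981.
  t=1,j=1: stock 198.4000 → up 253.9520 (V=67.5127), down 160.7040 (V=32.1576). Price 48.3325; hedge Δ=0.3792, bond B=-26.8913.
  t=0,j=0: stock 155.0000 → up 198.4000 (V=48.3325), down 125.5500 (V=52.0126). Price 46.7073; hedge Δ=-0.0505, bond B=54.5374.
Root portfolio cost Δ·155+B reproduces V0=46.7073.

(0,0): Delta=-0.0505 Bond=54.5374
(1,0): Delta=-0.8912 Bond=163.8981
(1,1): Delta=0.3792 Bond=-26.8913
(2,0): Delta=-1.0000 Bond=186.4393
(2,1): Delta=-0.8355 Bond=166.4313
(2,2): Delta=1.0000 Bond=-186.4393
V0=46.7073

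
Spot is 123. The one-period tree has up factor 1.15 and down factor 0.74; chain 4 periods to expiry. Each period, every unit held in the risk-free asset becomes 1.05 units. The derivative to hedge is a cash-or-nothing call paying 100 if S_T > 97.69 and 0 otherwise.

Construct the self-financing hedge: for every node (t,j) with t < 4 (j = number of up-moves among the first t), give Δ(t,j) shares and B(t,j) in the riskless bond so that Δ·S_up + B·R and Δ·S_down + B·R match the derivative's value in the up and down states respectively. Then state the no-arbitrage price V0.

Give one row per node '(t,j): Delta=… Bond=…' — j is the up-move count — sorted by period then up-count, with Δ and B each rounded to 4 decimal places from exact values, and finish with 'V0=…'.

(0,0): Delta=0.7165 Bond=-26.5520
(1,0): Delta=1.3895 Bond=-89.1324
(1,1): Delta=0.5768 Bond=-8.1206
(2,0): Delta=0.0000 Bond=0.0000
(2,1): Delta=1.6779 Bond=-123.7790
(2,2): Delta=0.3483 Bond=28.6516
(3,0): Delta=0.0000 Bond=0.0000
(3,1): Delta=0.0000 Bond=0.0000
(3,2): Delta=2.0262 Bond=-171.8931
(3,3): Delta=0.0000 Bond=95.2381
V0=61.5816

Under the risk-neutral measure, an up-move has probability p* = (R−d)/(u−d) = 0.7561 and values discount at R = 1.05.
At expiry t=4: V(4,0)=0.0000, V(4,1)=0.0000, V(4,2)=0.0000, V(4,3)=100.0000, V(4,4)=100.0000
(3,0): S=49.8426. Δ = (V_up−V_dn)/(S_up−S_dn) = (0.0000−0.0000)/(57.3189−36.8835) = 0.0000. V = [p*·0.0000 + (1−p*)·0.0000]/1.05 = 0.0000. B = V − Δ·S = 0.0000.
(3,1): S=77.4580. Δ = (V_up−V_dn)/(S_up−S_dn) = (0.0000−0.0000)/(89.0767−57.3189) = 0.0000. V = [p*·0.0000 + (1−p*)·0.0000]/1.05 = 0.0000. B = V − Δ·S = 0.0000.
(3,2): S=120.3739. Δ = (V_up−V_dn)/(S_up−S_dn) = (100.0000−0.0000)/(138.4300−89.0767) = 2.0262. V = [p*·100.0000 + (1−p*)·0.0000]/1.05 = 72.0093. B = V − Δ·S = -171.8931.
(3,3): S=187.0676. Δ = (V_up−V_dn)/(S_up−S_dn) = (100.0000−100.0000)/(215.1278−138.4300) = 0.0000. V = [p*·100.0000 + (1−p*)·100.0000]/1.05 = 95.2381. B = V − Δ·S = 95.2381.
(2,0): S=67.3548. Δ = (V_up−V_dn)/(S_up−S_dn) = (0.0000−0.0000)/(77.4580−49.8426) = 0.0000. V = [p*·0.0000 + (1−p*)·0.0000]/1.05 = 0.0000. B = V − Δ·S = 0.0000.
(2,1): S=104.6730. Δ = (V_up−V_dn)/(S_up−S_dn) = (72.0093−0.0000)/(120.3739−77.4580) = 1.6779. V = [p*·72.0093 + (1−p*)·0.0000]/1.05 = 51.8534. B = V − Δ·S = -123.7790.
(2,2): S=162.6675. Δ = (V_up−V_dn)/(S_up−S_dn) = (95.2381−72.0093)/(187.0676−120.3739) = 0.3483. V = [p*·95.2381 + (1−p*)·72.0093]/1.05 = 85.3072. B = V − Δ·S = 28.6516.
(1,0): S=91.0200. Δ = (V_up−V_dn)/(S_up−S_dn) = (51.8534−0.0000)/(104.6730−67.3548) = 1.3895. V = [p*·51.8534 + (1−p*)·0.0000]/1.05 = 37.3393. B = V − Δ·S = -89.1324.
(1,1): S=141.4500. Δ = (V_up−V_dn)/(S_up−S_dn) = (85.3072−51.8534)/(162.6675−104.6730) = 0.5768. V = [p*·85.3072 + (1−p*)·51.8534]/1.05 = 73.4740. B = V − Δ·S = -8.1206.
(0,0): S=123.0000. Δ = (V_up−V_dn)/(S_up−S_dn) = (73.4740−37.3393)/(141.4500−91.0200) = 0.7165. V = [p*·73.4740 + (1−p*)·37.3393]/1.05 = 61.5816. B = V − Δ·S = -26.5520.
Root portfolio cost Δ·123+B reproduces V0=61.5816.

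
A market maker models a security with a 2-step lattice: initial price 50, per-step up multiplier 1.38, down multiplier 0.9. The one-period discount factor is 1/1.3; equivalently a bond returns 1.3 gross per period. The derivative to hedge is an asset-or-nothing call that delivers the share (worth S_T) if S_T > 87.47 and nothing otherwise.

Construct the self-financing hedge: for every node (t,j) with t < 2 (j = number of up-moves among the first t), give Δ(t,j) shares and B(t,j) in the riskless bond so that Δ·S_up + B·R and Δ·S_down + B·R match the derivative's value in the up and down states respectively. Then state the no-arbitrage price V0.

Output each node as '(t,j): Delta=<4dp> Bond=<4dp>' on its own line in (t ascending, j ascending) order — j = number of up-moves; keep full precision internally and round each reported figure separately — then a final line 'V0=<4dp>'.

(0,0): Delta=2.5433 Bond=-88.0362
(1,0): Delta=0.0000 Bond=0.0000
(1,1): Delta=2.8750 Bond=-137.3365
V0=39.1272

The replicating-portfolio and risk-neutral prices coincide; use p* = (1.3−0.9)/(1.38−0.9) = 0.8333 for the latter.
Terminal payoffs: V(2,0)=0.0000, V(2,1)=0.0000, V(2,2)=95.2200
(1,0): S=45.0000. Δ = (V_up−V_dn)/(S_up−S_dn) = (0.0000−0.0000)/(62.1000−40.5000) = 0.0000. V = [p*·0.0000 + (1−p*)·0.0000]/1.3 = 0.0000. B = V − Δ·S = 0.0000.
(1,1): S=69.0000. Δ = (V_up−V_dn)/(S_up−S_dn) = (95.2200−0.0000)/(95.2200−62.1000) = 2.8750. V = [p*·95.2200 + (1−p*)·0.0000]/1.3 = 61.0385. B = V − Δ·S = -137.3365.
(0,0): S=50.0000. Δ = (V_up−V_dn)/(S_up−S_dn) = (61.0385−0.0000)/(69.0000−45.0000) = 2.5433. V = [p*·61.0385 + (1−p*)·0.0000]/1.3 = 39.1272. B = V − Δ·S = -88.0362.
Each (Δ,B) replicates both successor values, so the strategy is self-financing and V0 is arbitrage-free.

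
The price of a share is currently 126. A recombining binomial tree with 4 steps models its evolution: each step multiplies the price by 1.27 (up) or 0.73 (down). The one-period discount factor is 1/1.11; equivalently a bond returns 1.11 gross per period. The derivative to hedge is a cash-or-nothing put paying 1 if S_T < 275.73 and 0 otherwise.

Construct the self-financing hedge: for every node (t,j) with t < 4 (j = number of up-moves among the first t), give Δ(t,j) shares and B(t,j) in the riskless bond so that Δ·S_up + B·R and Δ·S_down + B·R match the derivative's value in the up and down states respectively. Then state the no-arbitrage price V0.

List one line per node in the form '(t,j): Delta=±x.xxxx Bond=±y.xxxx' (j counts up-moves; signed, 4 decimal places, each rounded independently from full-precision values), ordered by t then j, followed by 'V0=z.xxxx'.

No-arbitrage ⇒ martingale measure with p* = (R−d)/(u−d) = 0.7037.
At expiry t=4: V(4,0)=1.0000, V(4,1)=1.0000, V(4,2)=1.0000, V(4,3)=1.0000, V(4,4)=0.0000
Node (3,0) S=49.0161: V=(p*·1.0000+(1−p*)·1.0000)/1.11=0.9009; Δ=(1.0000−1.0000)/(62.2505−35.7818)=0.0000; B=V−Δ·S=0.9009
Node (3,1) S=85.2747: V=(p*·1.0000+(1−p*)·1.0000)/1.11=0.9009; Δ=(1.0000−1.0000)/(108.2988−62.2505)=0.0000; B=V−Δ·S=0.9009
Node (3,2) S=148.3545: V=(p*·1.0000+(1−p*)·1.0000)/1.11=0.9009; Δ=(1.0000−1.0000)/(188.4103−108.2988)=0.0000; B=V−Δ·S=0.9009
Node (3,3) S=258.0963: V=(p*·0.0000+(1−p*)·1.0000)/1.11=0.2669; Δ=(0.0000−1.0000)/(327.7822−188.4103)=-0.0072; B=V−Δ·S=2.1188
Node (2,0) S=67.1454: V=(p*·0.9009+(1−p*)·0.9009)/1.11=0.8116; Δ=(0.9009−0.9009)/(85.2747−49.0161)=0.0000; B=V−Δ·S=0.8116
Node (2,1) S=116.8146: V=(p*·0.9009+(1−p*)·0.9009)/1.11=0.8116; Δ=(0.9009−0.9009)/(148.3545−85.2747)=0.0000; B=V−Δ·S=0.8116
Node (2,2) S=203.2254: V=(p*·0.2669+(1−p*)·0.9009)/1.11=0.4097; Δ=(0.2669−0.9009)/(258.0963−148.3545)=-0.0058; B=V−Δ·S=1.5837
Node (1,0) S=91.9800: V=(p*·0.8116+(1−p*)·0.8116)/1.11=0.7312; Δ=(0.8116−0.8116)/(116.8146−67.1454)=0.0000; B=V−Δ·S=0.7312
Node (1,1) S=160.0200: V=(p*·0.4097+(1−p*)·0.8116)/1.11=0.4764; Δ=(0.4097−0.8116)/(203.2254−116.8146)=-0.0047; B=V−Δ·S=1.2207
Node (0,0) S=126.0000: V=(p*·0.4764+(1−p*)·0.7312)/1.11=0.4972; Δ=(0.4764−0.7312)/(160.0200−91.9800)=-0.0037; B=V−Δ·S=0.9690
Root portfolio cost Δ·126+B reproduces V0=0.4972.

(0,0): Delta=-0.0037 Bond=0.9690
(1,0): Delta=0.0000 Bond=0.7312
(1,1): Delta=-0.0047 Bond=1.2207
(2,0): Delta=0.0000 Bond=0.8116
(2,1): Delta=0.0000 Bond=0.8116
(2,2): Delta=-0.0058 Bond=1.5837
(3,0): Delta=0.0000 Bond=0.9009
(3,1): Delta=0.0000 Bond=0.9009
(3,2): Delta=0.0000 Bond=0.9009
(3,3): Delta=-0.0072 Bond=2.1188
V0=0.4972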